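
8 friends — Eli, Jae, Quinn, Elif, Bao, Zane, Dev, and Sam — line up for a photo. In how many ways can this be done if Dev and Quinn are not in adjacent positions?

30240

There are 8! = 40320 arrangements in all. If Dev and Quinn are adjacent, merging them into one block gives 2·(7)! = 10080 arrangements.
So 40320 − 10080 = 30240 arrangements keep them apart.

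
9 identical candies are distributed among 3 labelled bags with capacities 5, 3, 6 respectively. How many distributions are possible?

Without the upper bounds there are C(11,2) = 55 ways to split 9 among 3 bags.
Subtract solutions that violate a single cap (substitute x_i' = x_i − (cap_i+1)): x_1 ≥ 6 gives C(5,2) = 10; x_2 ≥ 4 gives C(7,2) = 21; x_3 ≥ 7 gives C(4,2) = 6. Together 37.
No two caps can be exceeded simultaneously, so the pair terms are all 0.
By inclusion–exclusion the count is 55 − 37 + 0 = 18.

18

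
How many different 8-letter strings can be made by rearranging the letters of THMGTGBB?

5040

The 8 letters of THMGTGBB have repeats: B appearing twice, G appearing twice, and T appearing twice.
Dividing 8! = 40320 by 2!·2!·2! = 8 for the repeated letters gives 5040.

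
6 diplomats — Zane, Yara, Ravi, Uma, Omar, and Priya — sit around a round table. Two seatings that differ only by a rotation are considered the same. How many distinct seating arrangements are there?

120

Seat Zane anywhere (absorbing the rotational symmetry), then permute the other 5: (5)! = 120.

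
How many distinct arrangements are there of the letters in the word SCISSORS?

1680

SCISSORS has 8 letters with S appearing 4 times.
The number of distinct arrangements is 8!/(4!) = 40320/24 = 1680.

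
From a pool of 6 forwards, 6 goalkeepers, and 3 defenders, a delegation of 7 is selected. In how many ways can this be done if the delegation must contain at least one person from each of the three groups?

With no constraint there are C(15,7) = 6435 possible selections.
Subtract selections that omit an entire group: no forwards → C(9,7) = 36; no goalkeepers → C(9,7) = 36; no defenders → C(12,7) = 792.
Add back selections omitting two groups (i.e. drawn from a single group): C(6,7) + C(6,7) + C(3,7) = 0.
By inclusion–exclusion: 6435 − 864 + 0 = 5571.

5571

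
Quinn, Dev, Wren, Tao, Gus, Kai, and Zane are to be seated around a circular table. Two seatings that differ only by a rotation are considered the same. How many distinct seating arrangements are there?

720

Around a circle, 7 distinct people have 7!/7 = (6)! = 720 rotationally distinct seatings.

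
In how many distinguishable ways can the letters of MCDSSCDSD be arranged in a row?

5040

Letter multiplicities in MCDSSCDSD: C×2, D×3, M×1, S×3.
Dividing 9! = 362880 by 3!·3!·2! = 72 for the repeated letters gives 5040.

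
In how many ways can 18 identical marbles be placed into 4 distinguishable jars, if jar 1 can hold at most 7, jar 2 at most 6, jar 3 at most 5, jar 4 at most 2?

By stars and bars, unrestricted non-negative solutions to x_1+…+x_4 = 18 number C(18+3,3) = 1330.
Subtract solutions that violate a single cap (substitute x_i' = x_i − (cap_i+1)): x_1 ≥ 8 gives C(13,3) = 286; x_2 ≥ 7 gives C(14,3) = 364; x_3 ≥ 6 gives C(15,3) = 455; x_4 ≥ 3 gives C(18,3) = 816. Together 1921.
Add back pairs where two caps are both exceeded: 20 + 35 + 120 + 56 + 165 + 220 = 616.
Subtract triples: 0 + 1 + 4 + 10 = 15.
By inclusion–exclusion the count is 1330 − 1921 + 616 − 15 = 10.

10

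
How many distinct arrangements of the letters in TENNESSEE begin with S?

840

With the first slot taken by S, it remains to arrange the other 8 letters (TENNESEE).
Those 8 letters have E appearing 4 times and N appearing twice, giving (8)!/(4!·2!) = 840.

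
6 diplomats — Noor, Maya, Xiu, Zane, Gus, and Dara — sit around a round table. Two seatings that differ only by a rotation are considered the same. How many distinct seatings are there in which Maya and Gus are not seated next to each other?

72

Without the restriction there are (5)! = 120 seatings.
Seatings with Maya beside Gus: treat them as a block with 2 internal orders, giving 2 × (4)! = 48.
Subtracting, 120 − 48 = 72.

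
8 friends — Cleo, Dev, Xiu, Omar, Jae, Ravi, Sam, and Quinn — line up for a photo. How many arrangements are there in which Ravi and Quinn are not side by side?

30240

There are 8! = 40320 arrangements in all. If Ravi and Quinn are adjacent, merging them into one block gives 2·(7)! = 10080 arrangements.
Complementary counting: 40320 − 10080 = 30240.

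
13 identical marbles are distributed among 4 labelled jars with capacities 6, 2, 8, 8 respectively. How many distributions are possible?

Ignoring the caps, the number of non-negative solutions to x_1+…+x_4 = 13 is C(16,3) = 560.
Subtract solutions that violate a single cap (substitute x_i' = x_i − (cap_i+1)): x_1 ≥ 7 gives C(9,3) = 84; x_2 ≥ 3 gives C(13,3) = 286; x_3 ≥ 9 gives C(7,3) = 35; x_4 ≥ 9 gives C(7,3) = 35. Together 440.
Add back pairs where two caps are both exceeded: 20 + 0 + 0 + 4 + 4 + 0 = 28.
By inclusion–exclusion the count is 560 − 440 + 28 = 148.

148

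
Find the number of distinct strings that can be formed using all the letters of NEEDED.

60

The 6 letters of NEEDED have repeats: D appearing twice and E appearing 3 times.
Dividing 6! = 720 by 3!·2! = 12 for the repeated letters gives 60.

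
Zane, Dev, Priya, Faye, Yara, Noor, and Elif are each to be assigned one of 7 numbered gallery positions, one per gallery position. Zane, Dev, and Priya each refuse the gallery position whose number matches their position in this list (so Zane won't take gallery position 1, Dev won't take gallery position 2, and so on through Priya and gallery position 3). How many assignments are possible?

Let Aᵢ (for i ∈ {1, 2, 3}) be the placements that put person i in their forbidden gallery position. Any j of these fix j positions, leaving (7−j)! ways to fill the rest, and there are C(3,j) ways to pick which j.
By inclusion–exclusion, the number of valid placements is Σ_{j=0}^{3} (−1)^j C(3,j)·(7−j)!.
Computing: 5040 − 2160 + 360 − 24 = 3216.

3216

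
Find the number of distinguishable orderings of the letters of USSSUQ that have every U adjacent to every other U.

20

Treat the 2 copies of U as a single block. The multiset to arrange is then {UU, Q, S, S, S}, 5 items in all.
That gives (5)!/(3!) = 20 arrangements.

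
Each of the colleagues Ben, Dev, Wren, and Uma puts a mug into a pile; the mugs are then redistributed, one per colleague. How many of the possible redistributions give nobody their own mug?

9

Let Aᵢ be the assignments in which colleague i gets their own mug. We want the size of the complement of A₁∪…∪A_4.
By inclusion–exclusion this is Σ_{j=0}^{4} (−1)^j C(4,j)·(4−j)!.
Computing: 24 − 24 + 12 − 4 + 1 = 9.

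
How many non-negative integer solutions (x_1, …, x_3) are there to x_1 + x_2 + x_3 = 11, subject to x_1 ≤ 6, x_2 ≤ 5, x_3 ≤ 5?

21

Without the upper bounds there are C(13,2) = 78 ways to split 11 among 3 variables.
Subtract solutions that violate a single cap (substitute x_i' = x_i − (cap_i+1)): x_1 ≥ 7 gives C(6,2) = 15; x_2 ≥ 6 gives C(7,2) = 21; x_3 ≥ 6 gives C(7,2) = 21. Together 57.
No two caps can be exceeded simultaneously, so the pair terms are all 0.
By inclusion–exclusion the count is 78 − 57 + 0 = 21.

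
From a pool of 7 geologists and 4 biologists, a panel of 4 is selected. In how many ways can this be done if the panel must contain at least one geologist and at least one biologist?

Total 4-person selections from all 11: C(11,4) = 330.
Subtract selections that omit an entire group: no geologists → C(4,4) = 1; no biologists → C(7,4) = 35.
Both groups omitted at once is impossible, so 330 − 36 = 294.

294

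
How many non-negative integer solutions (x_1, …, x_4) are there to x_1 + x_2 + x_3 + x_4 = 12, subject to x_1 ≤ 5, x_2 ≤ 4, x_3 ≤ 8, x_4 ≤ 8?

215

By stars and bars, unrestricted non-negative solutions to x_1+…+x_4 = 12 number C(12+3,3) = 455.
Subtract solutions that violate a single cap (substitute x_i' = x_i − (cap_i+1)): x_1 ≥ 6 gives C(9,3) = 84; x_2 ≥ 5 gives C(10,3) = 120; x_3 ≥ 9 gives C(6,3) = 20; x_4 ≥ 9 gives C(6,3) = 20. Together 244.
Add back pairs where two caps are both exceeded: 4 + 0 + 0 + 0 + 0 + 0 = 4.
By inclusion–exclusion the count is 455 − 244 + 4 = 215.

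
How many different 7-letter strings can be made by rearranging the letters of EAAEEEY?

EAAEEEY has 7 letters with A appearing twice and E appearing 4 times.
The number of distinct arrangements is 7!/(4!·2!) = 5040/48 = 105.

105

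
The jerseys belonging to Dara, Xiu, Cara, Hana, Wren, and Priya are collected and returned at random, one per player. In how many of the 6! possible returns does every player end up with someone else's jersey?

This is the derangement count D_6: permutations of 6 items with no fixed point.
By inclusion–exclusion this is Σ_{j=0}^{6} (−1)^j C(6,j)·(6−j)!.
Computing: 720 − 720 + 360 − 120 + 30 − 6 + 1 = 265.

265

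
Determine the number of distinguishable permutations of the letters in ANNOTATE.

5040

The 8 letters of ANNOTATE have repeats: A appearing twice, N appearing twice, and T appearing twice.
So there are 8! / (2!·2!·2!) = 5040 distinguishable arrangements.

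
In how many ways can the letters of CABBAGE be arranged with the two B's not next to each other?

900

Total arrangements of CABBAGE: 7!/(2!·2!) = 1260.
Arrangements with the B's together: treat BB as one letter, giving (6)!/(2!) = 360.
Hence 1260 − 360 = 900.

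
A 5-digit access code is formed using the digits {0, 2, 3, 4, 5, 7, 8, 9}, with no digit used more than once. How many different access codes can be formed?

6720

With no repetition, fill the 5 digits in order: 8 choices, then 7, down to 4.
That product is 8 × 7 × 6 × 5 × 4 = 6720.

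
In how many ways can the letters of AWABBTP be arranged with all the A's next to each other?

360

Treat the 2 copies of A as a single block. The multiset to arrange is then {AA, B, B, P, T, W}, 6 items in all.
That gives (6)!/(2!) = 360 arrangements.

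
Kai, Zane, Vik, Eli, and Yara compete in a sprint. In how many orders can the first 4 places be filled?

There are 5 choices for 1st place, 4 for 2nd, and so on down to 2 for position 4.
That gives 5 × 4 × 3 × 2 = 120.

120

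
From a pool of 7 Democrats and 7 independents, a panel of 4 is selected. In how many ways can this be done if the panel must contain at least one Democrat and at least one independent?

931

Total 4-person selections from all 14: C(14,4) = 1001.
Selections missing a whole group: no Democrats → C(7,4) = 35; no independents → C(7,4) = 35.
Both groups omitted at once is impossible, so 1001 − 70 = 931.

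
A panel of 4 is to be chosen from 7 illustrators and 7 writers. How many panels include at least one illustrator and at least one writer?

Total 4-person selections from all 14: C(14,4) = 1001.
Subtract selections that omit an entire group: no illustrators → C(7,4) = 35; no writers → C(7,4) = 35.
Both groups omitted at once is impossible, so 1001 − 70 = 931.

931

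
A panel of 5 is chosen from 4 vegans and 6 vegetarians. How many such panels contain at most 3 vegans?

Split by how many vegans are chosen (0 through 3).
Sum: C(4,0)·C(6,5) + C(4,1)·C(6,4) + C(4,2)·C(6,3) + C(4,3)·C(6,2) = 6 + 60 + 120 + 60 = 246.

246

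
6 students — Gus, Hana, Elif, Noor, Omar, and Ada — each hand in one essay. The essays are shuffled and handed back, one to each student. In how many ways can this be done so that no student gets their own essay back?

Count assignments avoiding every fixed point. For any j of the 6 students fixed to their own essay, the other 6−j can be arranged in (6−j)! ways.
By inclusion–exclusion this is Σ_{j=0}^{6} (−1)^j C(6,j)·(6−j)!.
Computing: 720 − 720 + 360 − 120 + 30 − 6 + 1 = 265.

265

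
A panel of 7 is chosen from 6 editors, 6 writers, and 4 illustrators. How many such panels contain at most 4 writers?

Split by how many writers are chosen (0 through 4).
Sum: C(6,0)·C(10,7) + C(6,1)·C(10,6) + C(6,2)·C(10,5) + C(6,3)·C(10,4) + C(6,4)·C(10,3) = 120 + 1260 + 3780 + 4200 + 1800 = 11160.

11160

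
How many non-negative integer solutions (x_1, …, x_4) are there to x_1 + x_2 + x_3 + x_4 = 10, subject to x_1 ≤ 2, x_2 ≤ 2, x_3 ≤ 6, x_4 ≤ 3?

By stars and bars, unrestricted non-negative solutions to x_1+…+x_4 = 10 number C(10+3,3) = 286.
Subtract solutions that violate a single cap (substitute x_i' = x_i − (cap_i+1)): x_1 ≥ 3 gives C(10,3) = 120; x_2 ≥ 3 gives C(10,3) = 120; x_3 ≥ 7 gives C(6,3) = 20; x_4 ≥ 4 gives C(9,3) = 84. Together 344.
Add back pairs where two caps are both exceeded: 35 + 1 + 20 + 1 + 20 + 0 = 77.
Subtract triples: 0 + 1 + 0 + 0 = 1.
By inclusion–exclusion the count is 286 − 344 + 77 − 1 = 18.

18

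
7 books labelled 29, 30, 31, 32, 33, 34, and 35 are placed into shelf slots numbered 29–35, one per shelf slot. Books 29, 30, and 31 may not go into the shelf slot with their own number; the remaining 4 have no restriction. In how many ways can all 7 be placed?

3216

Let Aᵢ (for i ∈ {29, 30, 31}) be the placements that put book i in its forbidden shelf slot. Any j of these fix j positions, leaving (7−j)! ways to fill the rest, and there are C(3,j) ways to pick which j.
By inclusion–exclusion, the number of valid placements is Σ_{j=0}^{3} (−1)^j C(3,j)·(7−j)!.
Computing: 5040 − 2160 + 360 − 24 = 3216.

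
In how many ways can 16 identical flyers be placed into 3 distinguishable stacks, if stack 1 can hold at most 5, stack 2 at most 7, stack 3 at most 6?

Ignoring the caps, the number of non-negative solutions to x_1+…+x_3 = 16 is C(18,2) = 153.
Subtract solutions that violate a single cap (substitute x_i' = x_i − (cap_i+1)): x_1 ≥ 6 gives C(12,2) = 66; x_2 ≥ 8 gives C(10,2) = 45; x_3 ≥ 7 gives C(11,2) = 55. Together 166.
Add back pairs where two caps are both exceeded: 6 + 10 + 3 = 19.
By inclusion–exclusion the count is 153 − 166 + 19 = 6.

6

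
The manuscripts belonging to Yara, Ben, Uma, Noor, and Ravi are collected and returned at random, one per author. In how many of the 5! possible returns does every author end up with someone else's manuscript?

44

Let Aᵢ be the assignments in which author i gets their own manuscript. We want the size of the complement of A₁∪…∪A_5.
By inclusion–exclusion this is Σ_{j=0}^{5} (−1)^j C(5,j)·(5−j)!.
Computing: 120 − 120 + 60 − 20 + 5 − 1 = 44.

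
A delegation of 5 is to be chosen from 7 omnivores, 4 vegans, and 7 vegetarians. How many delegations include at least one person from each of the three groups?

Unrestricted: C(18,5) = 8568 ways to pick any 5 of the 18.
Selections missing a whole group: no omnivores → C(11,5) = 462; no vegans → C(14,5) = 2002; no vegetarians → C(11,5) = 462.
Add back selections omitting two groups (i.e. drawn from a single group): C(7,5) + C(4,5) + C(7,5) = 42.
By inclusion–exclusion: 8568 − 2926 + 42 = 5684.

5684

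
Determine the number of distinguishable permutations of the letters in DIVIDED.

420

The 7 letters of DIVIDED have repeats: D appearing 3 times and I appearing twice.
The number of distinct arrangements is 7!/(3!·2!) = 5040/12 = 420.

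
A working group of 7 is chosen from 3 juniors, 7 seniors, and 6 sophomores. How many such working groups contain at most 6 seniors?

Split by how many seniors are chosen (0 through 6).
Sum: C(7,0)·C(9,7) + C(7,1)·C(9,6) + C(7,2)·C(9,5) + C(7,3)·C(9,4) + C(7,4)·C(9,3) + C(7,5)·C(9,2) + C(7,6)·C(9,1) = 36 + 588 + 2646 + 4410 + 2940 + 756 + 63 = 11439.

11439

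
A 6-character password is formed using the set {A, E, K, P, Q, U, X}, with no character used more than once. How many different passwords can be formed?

Choose and order 6 of the 7 symbols: the first character has 7 options, the next 6, and so on down to 2.
7 × 6 × 5 × 4 × 3 × 2 = 5040.

5040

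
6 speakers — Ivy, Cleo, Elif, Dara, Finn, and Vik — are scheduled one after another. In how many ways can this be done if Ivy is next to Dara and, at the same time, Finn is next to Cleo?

96

Treat {Ivy,Dara} as one block (2 orders) and {Finn,Cleo} as another (2 orders).
That leaves 4 units to arrange: 2 × 2 × 4! = 4 × 24 = 96.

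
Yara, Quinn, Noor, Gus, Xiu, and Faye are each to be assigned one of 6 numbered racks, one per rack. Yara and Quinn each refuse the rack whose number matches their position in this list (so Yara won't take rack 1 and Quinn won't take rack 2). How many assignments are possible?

Let Aᵢ (for i ∈ {1, 2}) be the placements that put person i in their forbidden rack. Any j of these fix j positions, leaving (6−j)! ways to fill the rest, and there are C(2,j) ways to pick which j.
By inclusion–exclusion, the number of valid placements is Σ_{j=0}^{2} (−1)^j C(2,j)·(6−j)!.
Computing: 720 − 240 + 24 = 504.

504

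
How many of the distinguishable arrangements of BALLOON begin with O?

360

With the first slot taken by O, it remains to arrange the other 6 letters (BALLON).
Those 6 letters have L appearing twice, giving (6)!/(2!) = 360.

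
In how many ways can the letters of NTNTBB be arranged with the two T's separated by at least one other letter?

Total arrangements of NTNTBB: 6!/(2!·2!·2!) = 90.
If the two T's are adjacent, glue them into one block, leaving 5 items to arrange: (5)!/(2!·2!) = 30 ways.
Hence 90 − 30 = 60.

60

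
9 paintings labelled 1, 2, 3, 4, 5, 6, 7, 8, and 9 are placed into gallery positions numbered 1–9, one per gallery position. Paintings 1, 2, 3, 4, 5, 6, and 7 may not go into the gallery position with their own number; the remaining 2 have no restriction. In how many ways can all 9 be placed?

Let Aᵢ (for 1 ≤ i ≤ 7) be the placements that put painting i in its forbidden gallery position. Any j of these fix j positions, leaving (9−j)! ways to fill the rest, and there are C(7,j) ways to pick which j.
By inclusion–exclusion, the number of valid placements is Σ_{j=0}^{7} (−1)^j C(7,j)·(9−j)!.
Computing: 362880 − 282240 + 105840 − 25200 + 4200 − 504 + 42 − 2 = 165016.

165016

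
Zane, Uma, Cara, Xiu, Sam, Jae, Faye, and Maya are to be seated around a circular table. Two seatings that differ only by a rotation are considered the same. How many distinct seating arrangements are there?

5040

Around a circle, 8 distinct people have 8!/8 = (7)! = 5040 rotationally distinct seatings.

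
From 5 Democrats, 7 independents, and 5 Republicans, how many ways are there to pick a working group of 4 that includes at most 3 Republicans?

Split by how many Republicans are chosen (0 through 3).
Sum: C(5,0)·C(12,4) + C(5,1)·C(12,3) + C(5,2)·C(12,2) + C(5,3)·C(12,1) = 495 + 1100 + 660 + 120 = 2375.

2375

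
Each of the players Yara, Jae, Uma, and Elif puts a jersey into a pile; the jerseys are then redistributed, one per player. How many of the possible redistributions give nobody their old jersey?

9

Let Aᵢ be the assignments in which player i gets their old jersey. We want the size of the complement of A₁∪…∪A_4.
By inclusion–exclusion this is Σ_{j=0}^{4} (−1)^j C(4,j)·(4−j)!.
Computing: 24 − 24 + 12 − 4 + 1 = 9.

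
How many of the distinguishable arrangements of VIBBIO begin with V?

30

With the first slot taken by V, it remains to arrange the other 5 letters (IBBIO).
Those 5 letters have B appearing twice and I appearing twice, giving (5)!/(2!·2!) = 30.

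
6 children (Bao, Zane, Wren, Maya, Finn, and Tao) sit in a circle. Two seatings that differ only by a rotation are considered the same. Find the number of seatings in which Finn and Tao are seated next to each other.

Glue Finn and Tao into a block (2 internal orders). Seating 5 units around a circle gives (4)! arrangements.
So 2 × (4)! = 2 × 24 = 48.

48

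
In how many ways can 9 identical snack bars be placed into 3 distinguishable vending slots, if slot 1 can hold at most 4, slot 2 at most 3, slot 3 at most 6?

14

By stars and bars, unrestricted non-negative solutions to x_1+…+x_3 = 9 number C(9+2,2) = 55.
Subtract solutions that violate a single cap (substitute x_i' = x_i − (cap_i+1)): x_1 ≥ 5 gives C(6,2) = 15; x_2 ≥ 4 gives C(7,2) = 21; x_3 ≥ 7 gives C(4,2) = 6. Together 42.
Add back pairs where two caps are both exceeded: 1 + 0 + 0 = 1.
By inclusion–exclusion the count is 55 − 42 + 1 = 14.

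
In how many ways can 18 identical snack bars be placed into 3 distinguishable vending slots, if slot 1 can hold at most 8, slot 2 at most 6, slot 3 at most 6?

6

Ignoring the caps, the number of non-negative solutions to x_1+…+x_3 = 18 is C(20,2) = 190.
Subtract solutions that violate a single cap (substitute x_i' = x_i − (cap_i+1)): x_1 ≥ 9 gives C(11,2) = 55; x_2 ≥ 7 gives C(13,2) = 78; x_3 ≥ 7 gives C(13,2) = 78. Together 211.
Add back pairs where two caps are both exceeded: 6 + 6 + 15 = 27.
By inclusion–exclusion the count is 190 − 211 + 27 = 6.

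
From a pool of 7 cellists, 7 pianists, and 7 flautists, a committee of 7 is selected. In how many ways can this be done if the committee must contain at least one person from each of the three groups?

Total 7-person selections from all 21: C(21,7) = 116280.
Subtract selections that omit an entire group: no cellists → C(14,7) = 3432; no pianists → C(14,7) = 3432; no flautists → C(14,7) = 3432.
Add back selections omitting two groups (i.e. drawn from a single group): C(7,7) + C(7,7) + C(7,7) = 3.
By inclusion–exclusion: 116280 − 10296 + 3 = 105987.

105987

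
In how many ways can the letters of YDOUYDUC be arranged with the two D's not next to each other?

There are 8!/(2!·2!·2!) = 5040 arrangements of YDOUYDUC in total.
Arrangements with the D's together: treat DD as one letter, giving (7)!/(2!·2!) = 1260.
Hence 5040 − 1260 = 3780.

3780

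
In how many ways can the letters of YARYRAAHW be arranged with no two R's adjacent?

Total arrangements of YARYRAAHW: 9!/(3!·2!·2!) = 15120.
If the two R's are adjacent, glue them into one block, leaving 8 items to arrange: (8)!/(3!·2!) = 3360 ways.
Hence 15120 − 3360 = 11760.

11760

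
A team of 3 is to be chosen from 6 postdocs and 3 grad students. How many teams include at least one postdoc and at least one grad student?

63

Total 3-person selections from all 9: C(9,3) = 84.
Selections missing a whole group: no postdocs → C(3,3) = 1; no grad students → C(6,3) = 20.
Both groups omitted at once is impossible, so 84 − 21 = 63.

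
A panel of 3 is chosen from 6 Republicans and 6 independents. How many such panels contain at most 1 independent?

Split by how many independents are chosen (0 through 1).
Sum: C(6,0)·C(6,3) + C(6,1)·C(6,2) = 20 + 90 = 110.

110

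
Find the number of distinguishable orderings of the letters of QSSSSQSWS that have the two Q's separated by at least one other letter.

196

There are 9!/(6!·2!) = 252 arrangements of QSSSSQSWS in total.
Arrangements with the Q's together: treat QQ as one letter, giving (8)!/(6!) = 56.
Subtracting, 252 − 56 = 196 arrangements keep the Q's apart.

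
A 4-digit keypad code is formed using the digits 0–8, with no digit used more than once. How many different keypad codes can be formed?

Choose and order 4 of the 9 symbols: the first digit has 9 options, the next 8, then 7, 6.
9 × 8 × 7 × 6 = 3024.

3024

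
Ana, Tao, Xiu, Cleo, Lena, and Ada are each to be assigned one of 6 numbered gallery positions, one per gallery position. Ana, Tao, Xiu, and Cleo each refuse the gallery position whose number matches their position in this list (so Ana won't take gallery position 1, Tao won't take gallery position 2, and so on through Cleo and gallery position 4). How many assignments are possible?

Let Aᵢ (for 1 ≤ i ≤ 4) be the placements that put person i in their forbidden gallery position. Any j of these fix j positions, leaving (6−j)! ways to fill the rest, and there are C(4,j) ways to pick which j.
By inclusion–exclusion, the number of valid placements is Σ_{j=0}^{4} (−1)^j C(4,j)·(6−j)!.
Computing: 720 − 480 + 144 − 24 + 2 = 362.

362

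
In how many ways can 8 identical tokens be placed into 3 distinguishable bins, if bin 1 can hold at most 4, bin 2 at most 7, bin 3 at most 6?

31

By stars and bars, unrestricted non-negative solutions to x_1+…+x_3 = 8 number C(8+2,2) = 45.
Subtract solutions that violate a single cap (substitute x_i' = x_i − (cap_i+1)): x_1 ≥ 5 gives C(5,2) = 10; x_2 ≥ 8 gives C(2,2) = 1; x_3 ≥ 7 gives C(3,2) = 3. Together 14.
No two caps can be exceeded simultaneously, so the pair terms are all 0.
By inclusion–exclusion the count is 45 − 14 + 0 = 31.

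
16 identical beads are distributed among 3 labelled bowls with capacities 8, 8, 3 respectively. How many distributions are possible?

10

Ignoring the caps, the number of non-negative solutions to x_1+…+x_3 = 16 is C(18,2) = 153.
Subtract solutions that violate a single cap (substitute x_i' = x_i − (cap_i+1)): x_1 ≥ 9 gives C(9,2) = 36; x_2 ≥ 9 gives C(9,2) = 36; x_3 ≥ 4 gives C(14,2) = 91. Together 163.
Add back pairs where two caps are both exceeded: 0 + 10 + 10 = 20.
By inclusion–exclusion the count is 153 − 163 + 20 = 10.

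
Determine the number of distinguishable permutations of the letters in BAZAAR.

120

Letter multiplicities in BAZAAR: A×3, B×1, R×1, Z×1.
So there are 6! / (3!) = 120 distinguishable arrangements.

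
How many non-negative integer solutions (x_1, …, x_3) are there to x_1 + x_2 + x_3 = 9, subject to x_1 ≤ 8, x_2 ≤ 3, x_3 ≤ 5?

23

By stars and bars, unrestricted non-negative solutions to x_1+…+x_3 = 9 number C(9+2,2) = 55.
Subtract solutions that violate a single cap (substitute x_i' = x_i − (cap_i+1)): x_1 ≥ 9 gives C(2,2) = 1; x_2 ≥ 4 gives C(7,2) = 21; x_3 ≥ 6 gives C(5,2) = 10. Together 32.
No two caps can be exceeded simultaneously, so the pair terms are all 0.
By inclusion–exclusion the count is 55 − 32 + 0 = 23.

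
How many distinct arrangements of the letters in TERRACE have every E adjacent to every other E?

Treat the 2 copies of E as a single block. The multiset to arrange is then {EE, A, C, R, R, T}, 6 items in all.
That gives (6)!/(2!) = 360 arrangements.

360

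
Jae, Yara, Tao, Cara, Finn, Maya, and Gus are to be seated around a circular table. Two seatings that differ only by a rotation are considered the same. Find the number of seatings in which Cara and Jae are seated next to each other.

Glue Cara and Jae into a block (2 internal orders). Seating 6 units around a circle gives (5)! arrangements.
So 2 × (5)! = 2 × 120 = 240.

240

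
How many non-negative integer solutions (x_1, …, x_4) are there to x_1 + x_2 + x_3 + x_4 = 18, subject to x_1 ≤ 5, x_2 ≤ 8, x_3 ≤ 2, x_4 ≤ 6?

Without the upper bounds there are C(21,3) = 1330 ways to split 18 among 4 variables.
Subtract solutions that violate a single cap (substitute x_i' = x_i − (cap_i+1)): x_1 ≥ 6 gives C(15,3) = 455; x_2 ≥ 9 gives C(12,3) = 220; x_3 ≥ 3 gives C(18,3) = 816; x_4 ≥ 7 gives C(14,3) = 364. Together 1855.
Add back pairs where two caps are both exceeded: 20 + 220 + 56 + 84 + 10 + 165 = 555.
Subtract triples: 1 + 0 + 10 + 0 = 11.
By inclusion–exclusion the count is 1330 − 1855 + 555 − 11 = 19.

19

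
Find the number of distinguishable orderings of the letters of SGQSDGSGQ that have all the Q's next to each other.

1120

Treat the 2 copies of Q as a single block. The multiset to arrange is then {QQ, D, G, G, G, S, S, S}, 8 items in all.
That gives (8)!/(3!·3!) = 1120 arrangements.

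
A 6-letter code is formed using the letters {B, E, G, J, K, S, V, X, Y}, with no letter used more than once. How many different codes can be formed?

Choose and order 6 of the 9 symbols: the first letter has 9 options, the next 8, and so on down to 4.
That product is 9 × 8 × 7 × 6 × 5 × 4 = 60480.

60480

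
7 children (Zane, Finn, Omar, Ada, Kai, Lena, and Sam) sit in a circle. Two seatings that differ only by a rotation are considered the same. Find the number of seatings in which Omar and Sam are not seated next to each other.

All circular seatings of 7 people number (6)! = 720.
Those with Omar next to Sam: fuse the pair into one unit and seat 6 units around a circle — 2·(5)! = 240.
Subtracting, 720 − 240 = 480.

480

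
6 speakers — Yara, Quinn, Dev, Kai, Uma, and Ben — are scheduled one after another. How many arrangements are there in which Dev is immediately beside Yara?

Glue Dev and Yara into one block (2 internal orders), leaving 5 units to arrange in a row.
That gives 2 × 5! = 2 × 120 = 240.

240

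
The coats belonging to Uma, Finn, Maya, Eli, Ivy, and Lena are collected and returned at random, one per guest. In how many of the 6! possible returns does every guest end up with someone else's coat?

265

This is the derangement count D_6: permutations of 6 items with no fixed point.
By inclusion–exclusion this is Σ_{j=0}^{6} (−1)^j C(6,j)·(6−j)!.
Computing: 720 − 720 + 360 − 120 + 30 − 6 + 1 = 265.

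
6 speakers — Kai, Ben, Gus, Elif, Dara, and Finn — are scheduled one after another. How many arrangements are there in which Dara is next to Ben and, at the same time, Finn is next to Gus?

Treat {Dara,Ben} as one block (2 orders) and {Finn,Gus} as another (2 orders).
That leaves 4 units to arrange: 2 × 2 × 4! = 4 × 24 = 96.

96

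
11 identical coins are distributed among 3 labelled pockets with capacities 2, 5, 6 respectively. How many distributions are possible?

6

By stars and bars, unrestricted non-negative solutions to x_1+…+x_3 = 11 number C(11+2,2) = 78.
Subtract solutions that violate a single cap (substitute x_i' = x_i − (cap_i+1)): x_1 ≥ 3 gives C(10,2) = 45; x_2 ≥ 6 gives C(7,2) = 21; x_3 ≥ 7 gives C(6,2) = 15. Together 81.
Add back pairs where two caps are both exceeded: 6 + 3 + 0 = 9.
By inclusion–exclusion the count is 78 − 81 + 9 = 6.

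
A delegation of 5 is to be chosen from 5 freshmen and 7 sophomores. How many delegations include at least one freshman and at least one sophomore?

Unrestricted: C(12,5) = 792 ways to pick any 5 of the 12.
Subtract selections that omit an entire group: no freshmen → C(7,5) = 21; no sophomores → C(5,5) = 1.
Both groups omitted at once is impossible, so 792 − 22 = 770.

770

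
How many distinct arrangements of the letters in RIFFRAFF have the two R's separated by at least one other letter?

630

There are 8!/(4!·2!) = 840 arrangements of RIFFRAFF in total.
If the two R's are adjacent, glue them into one block, leaving 7 items to arrange: (7)!/(4!) = 210 ways.
Subtracting, 840 − 210 = 630 arrangements keep the R's apart.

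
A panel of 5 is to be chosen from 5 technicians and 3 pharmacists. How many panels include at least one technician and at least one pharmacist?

Unrestricted: C(8,5) = 56 ways to pick any 5 of the 8.
Subtract selections that omit an entire group: no technicians → C(3,5) = 0; no pharmacists → C(5,5) = 1.
Both groups omitted at once is impossible, so 56 − 1 = 55.

55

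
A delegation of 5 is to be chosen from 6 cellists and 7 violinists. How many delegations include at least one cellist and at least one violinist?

With no constraint there are C(13,5) = 1287 possible selections.
Subtract selections that omit an entire group: no cellists → C(7,5) = 21; no violinists → C(6,5) = 6.
Both groups omitted at once is impossible, so 1287 − 27 = 1260.

1260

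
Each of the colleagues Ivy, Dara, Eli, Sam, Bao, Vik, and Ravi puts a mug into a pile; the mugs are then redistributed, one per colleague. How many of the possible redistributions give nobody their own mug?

This is the derangement count D_7: permutations of 7 items with no fixed point.
By inclusion–exclusion this is Σ_{j=0}^{7} (−1)^j C(7,j)·(7−j)!.
Computing: 5040 − 5040 + 2520 − 840 + 210 − 42 + 7 − 1 = 1854.

1854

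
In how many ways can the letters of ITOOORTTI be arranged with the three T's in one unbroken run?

Treat the 3 copies of T as a single block. The multiset to arrange is then {TTT, I, I, O, O, O, R}, 7 items in all.
That gives (7)!/(3!·2!) = 420 arrangements.

420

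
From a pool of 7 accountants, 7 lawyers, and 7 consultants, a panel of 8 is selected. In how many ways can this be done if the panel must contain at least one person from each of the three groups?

Unrestricted: C(21,8) = 203490 ways to pick any 8 of the 21.
Subtract selections that omit an entire group: no accountants → C(14,8) = 3003; no lawyers → C(14,8) = 3003; no consultants → C(14,8) = 3003.
Add back selections omitting two groups (i.e. drawn from a single group): C(7,8) + C(7,8) + C(7,8) = 0.
By inclusion–exclusion: 203490 − 9009 + 0 = 194481.

194481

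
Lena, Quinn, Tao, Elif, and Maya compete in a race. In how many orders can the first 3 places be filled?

60

There are 5 choices for 1st place, 4 for 2nd, and 3 for 3rd.
That gives 5 × 4 × 3 = 60.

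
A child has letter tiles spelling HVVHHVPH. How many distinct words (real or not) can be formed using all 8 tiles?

The 8 letters of HVVHHVPH have repeats: H appearing 4 times and V appearing 3 times.
So there are 8! / (4!·3!) = 280 distinguishable arrangements.

280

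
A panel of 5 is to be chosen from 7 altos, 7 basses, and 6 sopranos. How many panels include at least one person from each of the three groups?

Total 5-person selections from all 20: C(20,5) = 15504.
Selections missing a whole group: no altos → C(13,5) = 1287; no basses → C(13,5) = 1287; no sopranos → C(14,5) = 2002.
Add back selections omitting two groups (i.e. drawn from a single group): C(7,5) + C(7,5) + C(6,5) = 48.
By inclusion–exclusion: 15504 − 4576 + 48 = 10976.

10976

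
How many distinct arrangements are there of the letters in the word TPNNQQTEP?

22680

TPNNQQTEP has 9 letters with N appearing twice, P appearing twice, Q appearing twice, and T appearing twice.
The number of distinct arrangements is 9!/(2!·2!·2!·2!) = 362880/16 = 22680.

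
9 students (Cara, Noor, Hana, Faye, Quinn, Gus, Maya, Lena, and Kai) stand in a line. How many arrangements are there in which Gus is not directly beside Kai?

Of the 9! = 362880 arrangements, those with Gus and Kai adjacent number 2 × 8! = 80640 (treat the pair as a block with 2 internal orders).
Complementary counting: 362880 − 80640 = 282240.

282240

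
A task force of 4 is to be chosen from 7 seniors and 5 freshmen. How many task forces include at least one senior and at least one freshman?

455

With no constraint there are C(12,4) = 495 possible selections.
Selections missing a whole group: no seniors → C(5,4) = 5; no freshmen → C(7,4) = 35.
Both groups omitted at once is impossible, so 495 − 40 = 455.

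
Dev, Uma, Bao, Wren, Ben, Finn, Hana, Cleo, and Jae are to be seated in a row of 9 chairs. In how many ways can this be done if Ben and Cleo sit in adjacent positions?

80640

Glue Ben and Cleo into one block (2 internal orders), leaving 8 units to arrange in a row.
So the count is 2·(8)! = 80640.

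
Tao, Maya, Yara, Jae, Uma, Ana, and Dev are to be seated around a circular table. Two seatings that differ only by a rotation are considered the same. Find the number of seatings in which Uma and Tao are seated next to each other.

Glue Uma and Tao into a block (2 internal orders). Seating 6 units around a circle gives (5)! arrangements.
So 2 × (5)! = 2 × 120 = 240.

240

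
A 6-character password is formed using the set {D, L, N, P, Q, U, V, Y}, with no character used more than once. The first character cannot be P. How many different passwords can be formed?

The first character has 8−1 = 7 choices (anything except P).
The remaining 5 characters are filled from the other 7 symbols without repetition: 7 × 6 × 5 × 4 × 3 = 2520.
Total: 7 × 2520 = 17640.

17640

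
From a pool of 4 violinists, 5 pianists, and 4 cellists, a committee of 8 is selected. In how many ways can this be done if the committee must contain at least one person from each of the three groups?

1268

Unrestricted: C(13,8) = 1287 ways to pick any 8 of the 13.
Selections missing a whole group: no violinists → C(9,8) = 9; no pianists → C(8,8) = 1; no cellists → C(9,8) = 9.
Add back selections omitting two groups (i.e. drawn from a single group): C(4,8) + C(5,8) + C(4,8) = 0.
By inclusion–exclusion: 1287 − 19 + 0 = 1268.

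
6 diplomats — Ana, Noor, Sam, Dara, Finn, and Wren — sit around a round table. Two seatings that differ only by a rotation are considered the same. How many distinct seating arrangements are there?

Seat Ana anywhere (absorbing the rotational symmetry), then permute the other 5: (5)! = 120.

120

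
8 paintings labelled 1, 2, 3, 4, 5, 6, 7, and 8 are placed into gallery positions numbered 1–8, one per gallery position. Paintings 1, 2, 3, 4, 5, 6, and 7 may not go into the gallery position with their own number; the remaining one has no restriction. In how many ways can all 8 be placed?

16687

Let Aᵢ (for 1 ≤ i ≤ 7) be the placements that put painting i in its forbidden gallery position. Any j of these fix j positions, leaving (8−j)! ways to fill the rest, and there are C(7,j) ways to pick which j.
By inclusion–exclusion, the number of valid placements is Σ_{j=0}^{7} (−1)^j C(7,j)·(8−j)!.
Computing: 40320 − 35280 + 15120 − 4200 + 840 − 126 + 14 − 1 = 16687.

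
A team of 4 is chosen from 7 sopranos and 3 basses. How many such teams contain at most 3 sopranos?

Split by how many sopranos are chosen (0 through 3).
Sum: C(7,0)·C(3,4) + C(7,1)·C(3,3) + C(7,2)·C(3,2) + C(7,3)·C(3,1) = 0 + 7 + 63 + 105 = 175.

175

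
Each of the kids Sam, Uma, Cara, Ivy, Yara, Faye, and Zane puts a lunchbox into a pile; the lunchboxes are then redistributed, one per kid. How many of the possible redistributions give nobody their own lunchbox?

Count assignments avoiding every fixed point. For any j of the 7 kids fixed to their own lunchbox, the other 7−j can be arranged in (7−j)! ways.
By inclusion–exclusion this is Σ_{j=0}^{7} (−1)^j C(7,j)·(7−j)!.
Computing: 5040 − 5040 + 2520 − 840 + 210 − 42 + 7 − 1 = 1854.

1854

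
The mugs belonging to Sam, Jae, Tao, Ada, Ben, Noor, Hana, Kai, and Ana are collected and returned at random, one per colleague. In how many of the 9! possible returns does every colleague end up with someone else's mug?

Count assignments avoiding every fixed point. For any j of the 9 colleagues fixed to their own mug, the other 9−j can be arranged in (9−j)! ways.
By inclusion–exclusion this is Σ_{j=0}^{9} (−1)^j C(9,j)·(9−j)!.
Computing: 362880 − 362880 + 181440 − 60480 + 15120 − 3024 + 504 − 72 + 9 − 1 = 133496.

133496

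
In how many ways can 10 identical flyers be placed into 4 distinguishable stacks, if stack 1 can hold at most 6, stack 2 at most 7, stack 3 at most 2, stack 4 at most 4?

Without the upper bounds there are C(13,3) = 286 ways to split 10 among 4 stacks.
Subtract solutions that violate a single cap (substitute x_i' = x_i − (cap_i+1)): x_1 ≥ 7 gives C(6,3) = 20; x_2 ≥ 8 gives C(5,3) = 10; x_3 ≥ 3 gives C(10,3) = 120; x_4 ≥ 5 gives C(8,3) = 56. Together 206.
Add back pairs where two caps are both exceeded: 0 + 1 + 0 + 0 + 0 + 10 = 11.
By inclusion–exclusion the count is 286 − 206 + 11 = 91.

91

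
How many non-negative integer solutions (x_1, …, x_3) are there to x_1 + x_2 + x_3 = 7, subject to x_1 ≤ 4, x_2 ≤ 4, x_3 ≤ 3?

By stars and bars, unrestricted non-negative solutions to x_1+…+x_3 = 7 number C(7+2,2) = 36.
Subtract solutions that violate a single cap (substitute x_i' = x_i − (cap_i+1)): x_1 ≥ 5 gives C(4,2) = 6; x_2 ≥ 5 gives C(4,2) = 6; x_3 ≥ 4 gives C(5,2) = 10. Together 22.
No two caps can be exceeded simultaneously, so the pair terms are all 0.
By inclusion–exclusion the count is 36 − 22 + 0 = 14.

14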